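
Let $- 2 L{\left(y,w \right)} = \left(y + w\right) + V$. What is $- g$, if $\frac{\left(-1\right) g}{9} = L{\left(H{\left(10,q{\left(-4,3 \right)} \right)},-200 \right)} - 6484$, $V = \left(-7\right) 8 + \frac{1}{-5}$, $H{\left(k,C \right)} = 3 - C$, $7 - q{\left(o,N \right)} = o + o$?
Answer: $- \frac{571491}{10} \approx -57149.0$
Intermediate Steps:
$q{\left(o,N \right)} = 7 - 2 o$ ($q{\left(o,N \right)} = 7 - \left(o + o\right) = 7 - 2 o$)
$V = - \frac{281}{5}$ ($V = -56 - \frac{1}{5} = - \frac{281}{5} \approx -56.2$)
$L{\left(y,w \right)} = \frac{281}{10} - \frac{w}{2} - \frac{y}{2}$ ($L{\left(y,w \right)} = - \frac{\left(y + w\right) - \frac{281}{5}}{2} = - \frac{\left(w + y\right) - \frac{281}{5}}{2} = - \frac{- \frac{281}{5} + w + y}{2} = \frac{281}{10} - \frac{w}{2} - \frac{y}{2}$)
$g = \frac{571491}{10}$ ($g = - 9 \left(\left(\frac{281}{10} - -100 - \frac{3 - \left(7 - -8\right)}{2}\right) - 6484\right) = - 9 \left(\left(\frac{281}{10} + 100 - \frac{3 - \left(7 + 8\right)}{2}\right) - 6484\right) = - 9 \left(\left(\frac{281}{10} + 100 - \frac{3 - 15}{2}\right) - 6484\right) = - 9 \left(\left(\frac{281}{10} + 100 - -6\right) - 6484\right) = - 9 \left(\left(\frac{281}{10} + 100 + 6\right) - 6484\right) = - 9 \left(\frac{1341}{10} - 6484\right) = \left(-9\right) \left(- \frac{63499}{10}\right) = \frac{571491}{10} \approx 57149.0$)
$- g = \left(-1\right) \frac{571491}{10} = - \frac{571491}{10}$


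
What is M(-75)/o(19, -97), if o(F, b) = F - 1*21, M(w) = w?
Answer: 75/2 ≈ 37.500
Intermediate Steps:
o(F, b) = -21 + F (o(F, b) = F - 21 = -21 + F)
M(-75)/o(19, -97) = -75/(-21 + 19) = -75/(-2) = -75*(-½) = 75/2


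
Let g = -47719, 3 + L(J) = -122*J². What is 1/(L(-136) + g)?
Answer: -1/2304234 ≈ -4.3398e-7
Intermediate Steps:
L(J) = -3 - 122*J²
1/(L(-136) + g) = 1/((-3 - 122*(-136)²) - 47719) = 1/((-3 - 122*18496) - 47719) = 1/((-3 - 2256512) - 47719) = 1/(-2256515 - 47719) = 1/(-2304234) = -1/2304234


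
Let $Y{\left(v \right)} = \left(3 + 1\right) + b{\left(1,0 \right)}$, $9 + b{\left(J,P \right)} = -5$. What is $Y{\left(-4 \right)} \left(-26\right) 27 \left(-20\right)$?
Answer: $-140400$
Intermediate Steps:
$b{\left(J,P \right)} = -14$ ($b{\left(J,P \right)} = -9 - 5 = -14$)
$Y{\left(v \right)} = -10$ ($Y{\left(v \right)} = \left(3 + 1\right) - 14 = 4 - 14 = -10$)
$Y{\left(-4 \right)} \left(-26\right) 27 \left(-20\right) = - 10 \left(-26\right) 27 \left(-20\right) = - 10 \left(\left(-702\right) \left(-20\right)\right) = \left(-10\right) 14040 = -140400$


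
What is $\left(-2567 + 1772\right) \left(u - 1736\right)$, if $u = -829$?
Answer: $2039175$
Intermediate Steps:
$\left(-2567 + 1772\right) \left(u - 1736\right) = \left(-2567 + 1772\right) \left(-829 - 1736\right) = \left(-795\right) \left(-2565\right) = 2039175$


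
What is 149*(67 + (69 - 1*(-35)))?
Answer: 25479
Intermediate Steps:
149*(67 + (69 - 1*(-35))) = 149*(67 + (69 + 35)) = 149*(67 + 104) = 149*171 = 25479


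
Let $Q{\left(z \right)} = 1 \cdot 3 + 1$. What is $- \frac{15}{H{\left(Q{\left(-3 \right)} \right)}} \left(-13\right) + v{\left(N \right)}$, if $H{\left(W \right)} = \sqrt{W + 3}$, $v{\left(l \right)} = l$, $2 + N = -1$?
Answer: $-3 + \frac{195 \sqrt{7}}{7} \approx 70.703$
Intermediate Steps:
$Q{\left(z \right)} = 4$ ($Q{\left(z \right)} = 3 + 1 = 4$)
$N = -3$ ($N = -2 - 1 = -3$)
$H{\left(W \right)} = \sqrt{3 + W}$
$- \frac{15}{H{\left(Q{\left(-3 \right)} \right)}} \left(-13\right) + v{\left(N \right)} = - \frac{15}{\sqrt{3 + 4}} \left(-13\right) - 3 = - \frac{15}{\sqrt{7}} \left(-13\right) - 3 = - 15 \frac{\sqrt{7}}{7} \left(-13\right) - 3 = - \frac{15 \sqrt{7}}{7} \left(-13\right) - 3 = \frac{195 \sqrt{7}}{7} - 3 = -3 + \frac{195 \sqrt{7}}{7}$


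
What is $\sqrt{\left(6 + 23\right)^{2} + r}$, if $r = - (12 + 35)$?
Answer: $\sqrt{794} \approx 28.178$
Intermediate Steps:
$r = -47$ ($r = \left(-1\right) 47 = -47$)
$\sqrt{\left(6 + 23\right)^{2} + r} = \sqrt{\left(6 + 23\right)^{2} - 47} = \sqrt{29^{2} - 47} = \sqrt{841 - 47} = \sqrt{794}$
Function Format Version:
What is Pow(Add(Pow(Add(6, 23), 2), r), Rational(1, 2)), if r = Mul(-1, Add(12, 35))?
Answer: Pow(794, Rational(1, 2)) ≈ 28.178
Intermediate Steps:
r = -47 (r = Mul(-1, 47) = -47)
Pow(Add(Pow(Add(6, 23), 2), r), Rational(1, 2)) = Pow(Add(Pow(Add(6, 23), 2), -47), Rational(1, 2)) = Pow(Add(Pow(29, 2), -47), Rational(1, 2)) = Pow(Add(841, -47), Rational(1, 2)) = Pow(794, Rational(1, 2))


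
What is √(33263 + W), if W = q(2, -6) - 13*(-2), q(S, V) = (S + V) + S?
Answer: √33287 ≈ 182.45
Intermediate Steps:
q(S, V) = V + 2*S
W = 24 (W = (-6 + 2*2) - 13*(-2) = (-6 + 4) + 26 = -2 + 26 = 24)
√(33263 + W) = √(33263 + 24) = √33287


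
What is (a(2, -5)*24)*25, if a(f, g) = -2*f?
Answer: -2400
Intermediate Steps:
(a(2, -5)*24)*25 = (-2*2*24)*25 = -4*24*25 = -96*25 = -2400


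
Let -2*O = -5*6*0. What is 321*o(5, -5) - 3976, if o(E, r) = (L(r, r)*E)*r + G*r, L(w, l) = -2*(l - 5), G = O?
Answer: -164476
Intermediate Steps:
O = 0 (O = -(-5*6)*0/2 = -(-15)*0 = -1/2*0 = 0)
G = 0
L(w, l) = 10 - 2*l (L(w, l) = -2*(-5 + l) = 10 - 2*l)
o(E, r) = E*r*(10 - 2*r) (o(E, r) = ((10 - 2*r)*E)*r + 0*r = (E*(10 - 2*r))*r + 0 = E*r*(10 - 2*r) + 0 = E*r*(10 - 2*r))
321*o(5, -5) - 3976 = 321*(2*5*(-5)*(5 - 1*(-5))) - 3976 = 321*(2*5*(-5)*(5 + 5)) - 3976 = 321*(2*5*(-5)*10) - 3976 = 321*(-500) - 3976 = -160500 - 3976 = -164476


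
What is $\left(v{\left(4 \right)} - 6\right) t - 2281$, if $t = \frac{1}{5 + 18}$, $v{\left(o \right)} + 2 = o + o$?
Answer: $-2281$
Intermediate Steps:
$v{\left(o \right)} = -2 + 2 o$ ($v{\left(o \right)} = -2 + \left(o + o\right) = -2 + 2 o$)
$t = \frac{1}{23} \approx 0.043478$
$\left(v{\left(4 \right)} - 6\right) t - 2281 = \left(\left(-2 + 2 \cdot 4\right) - 6\right) \frac{1}{23} - 2281 = \left(\left(-2 + 8\right) - 6\right) \frac{1}{23} - 2281 = \left(6 - 6\right) \frac{1}{23} - 2281 = 0 \cdot \frac{1}{23} - 2281 = 0 - 2281 = -2281$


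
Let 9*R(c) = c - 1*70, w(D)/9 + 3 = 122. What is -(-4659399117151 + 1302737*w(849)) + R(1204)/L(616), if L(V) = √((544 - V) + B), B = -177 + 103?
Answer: 4658003885824 - 63*I*√146/73 ≈ 4.658e+12 - 10.428*I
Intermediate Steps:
w(D) = 1071 (w(D) = -27 + 9*122 = -27 + 1098 = 1071)
R(c) = -70/9 + c/9 (R(c) = (c - 1*70)/9 = (c - 70)/9 = (-70 + c)/9 = -70/9 + c/9)
B = -74
L(V) = √(470 - V) (L(V) = √((544 - V) - 74) = √(470 - V))
-(-4659399117151 + 1302737*w(849)) + R(1204)/L(616) = -1302737/(1/(1071 - 3576623)) + (-70/9 + (⅑)*1204)/(√(470 - 1*616)) = -1302737/(1/(-3575552)) + (-70/9 + 1204/9)/(√(470 - 616)) = -1302737/(-1/3575552) + 126/(√(-146)) = -1302737*(-3575552) + 126/((I*√146)) = 4658003885824 + 126*(-I*√146/146) = 4658003885824 - 63*I*√146/73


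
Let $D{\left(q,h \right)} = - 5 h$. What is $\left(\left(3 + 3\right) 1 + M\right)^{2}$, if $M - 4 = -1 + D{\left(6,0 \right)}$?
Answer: $81$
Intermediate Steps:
$M = 3$ ($M = 4 - 1 = 3$)
$\left(\left(3 + 3\right) 1 + M\right)^{2} = \left(\left(3 + 3\right) 1 + 3\right)^{2} = \left(6 \cdot 1 + 3\right)^{2} = \left(6 + 3\right)^{2} = 9^{2} = 81$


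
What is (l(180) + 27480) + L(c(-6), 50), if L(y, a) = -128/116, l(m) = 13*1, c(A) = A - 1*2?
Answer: 797265/29 ≈ 27492.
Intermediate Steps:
c(A) = -2 + A (c(A) = A - 2 = -2 + A)
l(m) = 13
L(y, a) = -32/29 (L(y, a) = -128*1/116 = -32/29)
(l(180) + 27480) + L(c(-6), 50) = (13 + 27480) - 32/29 = 27493 - 32/29 = 797265/29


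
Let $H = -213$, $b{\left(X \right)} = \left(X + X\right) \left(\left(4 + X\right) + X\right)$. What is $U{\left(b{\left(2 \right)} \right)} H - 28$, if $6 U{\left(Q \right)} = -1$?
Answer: $\frac{15}{2} \approx 7.5$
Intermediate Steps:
$b{\left(X \right)} = 2 X \left(4 + 2 X\right)$
$U{\left(Q \right)} = - \frac{1}{6}$ ($U{\left(Q \right)} = \frac{1}{6} \left(-1\right) = - \frac{1}{6}$)
$U{\left(b{\left(2 \right)} \right)} H - 28 = \left(- \frac{1}{6}\right) \left(-213\right) - 28 = \frac{71}{2} - 28 = \frac{15}{2}$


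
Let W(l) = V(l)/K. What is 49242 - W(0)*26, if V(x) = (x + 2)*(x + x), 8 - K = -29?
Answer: 49242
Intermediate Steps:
K = 37 (K = 8 - 1*(-29) = 8 + 29 = 37)
V(x) = 2*x*(2 + x) (V(x) = (2 + x)*(2*x) = 2*x*(2 + x))
W(l) = 2*l*(2 + l)/37 (W(l) = (2*l*(2 + l))/37 = (2*l*(2 + l))*(1/37) = 2*l*(2 + l)/37)
49242 - W(0)*26 = 49242 - (2/37)*0*(2 + 0)*26 = 49242 - (2/37)*0*2*26 = 49242 - 0*26 = 49242 - 1*0 = 49242 + 0 = 49242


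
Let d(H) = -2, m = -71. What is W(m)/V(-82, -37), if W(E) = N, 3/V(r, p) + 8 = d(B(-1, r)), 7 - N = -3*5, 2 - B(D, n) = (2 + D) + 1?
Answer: -220/3 ≈ -73.333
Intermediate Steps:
B(D, n) = -1 - D (B(D, n) = 2 - ((2 + D) + 1) = 2 - (3 + D) = 2 + (-3 - D) = -1 - D)
N = 22 (N = 7 - (-3)*5 = 7 - 1*(-15) = 7 + 15 = 22)
V(r, p) = -3/10 (V(r, p) = 3/(-8 - 2) = 3/(-10) = 3*(-⅒) = -3/10)
W(E) = 22
W(m)/V(-82, -37) = 22/(-3/10) = 22*(-10/3) = -220/3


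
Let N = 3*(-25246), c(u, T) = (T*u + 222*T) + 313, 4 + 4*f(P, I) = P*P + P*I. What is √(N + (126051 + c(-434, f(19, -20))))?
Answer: √51845 ≈ 227.70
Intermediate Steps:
f(P, I) = -1 + P²/4 + I*P/4 (f(P, I) = -1 + (P*P + P*I)/4 = -1 + (P² + I*P)/4 = -1 + (P²/4 + I*P/4) = -1 + P²/4 + I*P/4)
c(u, T) = 313 + 222*T + T*u (c(u, T) = (222*T + T*u) + 313 = 313 + 222*T + T*u)
N = -75738
√(N + (126051 + c(-434, f(19, -20)))) = √(-75738 + (126051 + (313 + 222*(-1 + (¼)*19² + (¼)*(-20)*19) + (-1 + (¼)*19² + (¼)*(-20)*19)*(-434)))) = √(-75738 + (126051 + (313 + 222*(-1 + (¼)*361 - 95) + (-1 + (¼)*361 - 95)*(-434)))) = √(-75738 + (126051 + (313 + 222*(-1 + 361/4 - 95) + (-1 + 361/4 - 95)*(-434)))) = √(-75738 + (126051 + (313 + 222*(-23/4) - 23/4*(-434)))) = √(-75738 + (126051 + (313 - 2553/2 + 4991/2))) = √(-75738 + (126051 + 1532)) = √(-75738 + 127583) = √51845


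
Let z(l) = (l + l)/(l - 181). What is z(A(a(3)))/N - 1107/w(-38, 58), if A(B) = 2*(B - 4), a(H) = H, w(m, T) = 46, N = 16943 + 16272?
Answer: -6728727731/279603870 ≈ -24.065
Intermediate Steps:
N = 33215
A(B) = -8 + 2*B (A(B) = 2*(-4 + B) = -8 + 2*B)
z(l) = 2*l/(-181 + l) (z(l) = (2*l)/(-181 + l) = 2*l/(-181 + l))
z(A(a(3)))/N - 1107/w(-38, 58) = (2*(-8 + 2*3)/(-181 + (-8 + 2*3)))/33215 - 1107/46 = (2*(-8 + 6)/(-181 + (-8 + 6)))*(1/33215) - 1107*1/46 = (2*(-2)/(-181 - 2))*(1/33215) - 1107/46 = (2*(-2)/(-183))*(1/33215) - 1107/46 = (2*(-2)*(-1/183))*(1/33215) - 1107/46 = (4/183)*(1/33215) - 1107/46 = 4/6078345 - 1107/46 = -6728727731/279603870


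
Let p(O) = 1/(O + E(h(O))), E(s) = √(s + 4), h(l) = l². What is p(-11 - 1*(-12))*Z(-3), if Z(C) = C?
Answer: ¾ - 3*√5/4 ≈ -0.92705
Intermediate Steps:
E(s) = √(4 + s)
p(O) = 1/(O + √(4 + O²))
p(-11 - 1*(-12))*Z(-3) = -3/((-11 - 1*(-12)) + √(4 + (-11 - 1*(-12))²)) = -3/((-11 + 12) + √(4 + (-11 + 12)²)) = -3/(1 + √(4 + 1²)) = -3/(1 + √(4 + 1)) = -3/(1 + √5)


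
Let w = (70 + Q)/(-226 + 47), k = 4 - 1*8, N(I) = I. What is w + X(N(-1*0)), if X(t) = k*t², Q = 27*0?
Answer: -70/179 ≈ -0.39106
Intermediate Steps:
Q = 0
k = -4 (k = 4 - 8 = -4)
X(t) = -4*t²
w = -70/179 (w = (70 + 0)/(-226 + 47) = 70/(-179) = 70*(-1/179) = -70/179 ≈ -0.39106)
w + X(N(-1*0)) = -70/179 - 4*(-1*0)² = -70/179 - 4*0² = -70/179 - 4*0 = -70/179 + 0 = -70/179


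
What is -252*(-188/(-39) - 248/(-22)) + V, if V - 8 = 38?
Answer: -573358/143 ≈ -4009.5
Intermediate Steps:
V = 46 (V = 8 + 38 = 46)
-252*(-188/(-39) - 248/(-22)) + V = -252*(-188/(-39) - 248/(-22)) + 46 = -252*(-188*(-1/39) - 248*(-1/22)) + 46 = -252*(188/39 + 124/11) + 46 = -252*6904/429 + 46 = -579936/143 + 46 = -573358/143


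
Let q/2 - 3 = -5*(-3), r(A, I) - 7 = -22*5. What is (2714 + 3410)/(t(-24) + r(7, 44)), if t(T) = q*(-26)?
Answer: -6124/1039 ≈ -5.8941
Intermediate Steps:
r(A, I) = -103 (r(A, I) = 7 - 22*5 = 7 - 110 = -103)
q = 36 (q = 6 + 2*(-5*(-3)) = 6 + 2*15 = 6 + 30 = 36)
t(T) = -936 (t(T) = 36*(-26) = -936)
(2714 + 3410)/(t(-24) + r(7, 44)) = (2714 + 3410)/(-936 - 103) = 6124/(-1039) = 6124*(-1/1039) = -6124/1039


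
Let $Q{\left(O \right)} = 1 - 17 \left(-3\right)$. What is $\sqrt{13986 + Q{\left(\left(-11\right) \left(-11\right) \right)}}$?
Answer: $\sqrt{14038} \approx 118.48$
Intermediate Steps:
$Q{\left(O \right)} = 52$ ($Q{\left(O \right)} = 1 - -51 = 1 + 51 = 52$)
$\sqrt{13986 + Q{\left(\left(-11\right) \left(-11\right) \right)}} = \sqrt{13986 + 52} = \sqrt{14038}$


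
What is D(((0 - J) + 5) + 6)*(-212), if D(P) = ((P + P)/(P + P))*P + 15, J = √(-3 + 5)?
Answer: -5512 + 212*√2 ≈ -5212.2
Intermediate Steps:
J = √2 ≈ 1.4142
D(P) = 15 + P (D(P) = ((2*P)/((2*P)))*P + 15 = ((2*P)*(1/(2*P)))*P + 15 = 1*P + 15 = P + 15 = 15 + P)
D(((0 - J) + 5) + 6)*(-212) = (15 + (((0 - √2) + 5) + 6))*(-212) = (15 + ((-√2 + 5) + 6))*(-212) = (15 + ((5 - √2) + 6))*(-212) = (15 + (11 - √2))*(-212) = (26 - √2)*(-212) = -5512 + 212*√2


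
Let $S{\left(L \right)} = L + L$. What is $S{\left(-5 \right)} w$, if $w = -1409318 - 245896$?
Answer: $16552140$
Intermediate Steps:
$w = -1655214$
$S{\left(L \right)} = 2 L$
$S{\left(-5 \right)} w = 2 \left(-5\right) \left(-1655214\right) = \left(-10\right) \left(-1655214\right) = 16552140$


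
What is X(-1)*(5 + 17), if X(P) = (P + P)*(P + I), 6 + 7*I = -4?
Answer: 748/7 ≈ 106.86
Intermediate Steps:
I = -10/7 (I = -6/7 + (⅐)*(-4) = -6/7 - 4/7 = -10/7 ≈ -1.4286)
X(P) = 2*P*(-10/7 + P) (X(P) = (P + P)*(P - 10/7) = (2*P)*(-10/7 + P) = 2*P*(-10/7 + P))
X(-1)*(5 + 17) = ((2/7)*(-1)*(-10 + 7*(-1)))*(5 + 17) = ((2/7)*(-1)*(-10 - 7))*22 = ((2/7)*(-1)*(-17))*22 = (34/7)*22 = 748/7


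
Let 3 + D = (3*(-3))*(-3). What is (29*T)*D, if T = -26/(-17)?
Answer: 18096/17 ≈ 1064.5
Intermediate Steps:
T = 26/17 (T = -26*(-1/17) = 26/17 ≈ 1.5294)
D = 24 (D = -3 + (3*(-3))*(-3) = -3 - 9*(-3) = -3 + 27 = 24)
(29*T)*D = (29*(26/17))*24 = (754/17)*24 = 18096/17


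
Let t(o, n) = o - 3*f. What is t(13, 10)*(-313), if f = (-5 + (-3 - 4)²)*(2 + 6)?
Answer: 326459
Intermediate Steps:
f = 352 (f = (-5 + (-7)²)*8 = (-5 + 49)*8 = 44*8 = 352)
t(o, n) = -1056 + o (t(o, n) = o - 3*352 = o - 1056 = -1056 + o)
t(13, 10)*(-313) = (-1056 + 13)*(-313) = -1043*(-313) = 326459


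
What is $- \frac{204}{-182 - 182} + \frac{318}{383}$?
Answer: $\frac{48471}{34853} \approx 1.3907$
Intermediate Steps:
$- \frac{204}{-182 - 182} + \frac{318}{383} = - \frac{204}{-182 - 182} + 318 \cdot \frac{1}{383} = - \frac{204}{-364} + \frac{318}{383} = \left(-204\right) \left(- \frac{1}{364}\right) + \frac{318}{383} = \frac{51}{91} + \frac{318}{383} = \frac{48471}{34853}$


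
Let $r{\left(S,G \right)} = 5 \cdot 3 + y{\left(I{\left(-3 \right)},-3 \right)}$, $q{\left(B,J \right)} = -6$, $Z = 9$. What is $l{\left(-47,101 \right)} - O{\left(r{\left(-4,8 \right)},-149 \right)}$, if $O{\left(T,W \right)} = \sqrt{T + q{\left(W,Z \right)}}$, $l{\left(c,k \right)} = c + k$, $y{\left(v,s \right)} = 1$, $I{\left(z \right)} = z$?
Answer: $54 - \sqrt{10} \approx 50.838$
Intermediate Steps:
$r{\left(S,G \right)} = 16$ ($r{\left(S,G \right)} = 5 \cdot 3 + 1 = 15 + 1 = 16$)
$O{\left(T,W \right)} = \sqrt{-6 + T}$ ($O{\left(T,W \right)} = \sqrt{T - 6} = \sqrt{-6 + T}$)
$l{\left(-47,101 \right)} - O{\left(r{\left(-4,8 \right)},-149 \right)} = \left(-47 + 101\right) - \sqrt{-6 + 16} = 54 - \sqrt{10}$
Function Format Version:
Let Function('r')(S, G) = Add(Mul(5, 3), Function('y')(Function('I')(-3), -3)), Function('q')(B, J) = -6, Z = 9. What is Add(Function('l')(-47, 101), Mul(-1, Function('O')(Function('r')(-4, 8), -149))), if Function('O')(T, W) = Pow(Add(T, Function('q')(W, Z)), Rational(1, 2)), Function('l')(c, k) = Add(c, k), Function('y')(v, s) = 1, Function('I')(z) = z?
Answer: Add(54, Mul(-1, Pow(10, Rational(1, 2)))) ≈ 50.838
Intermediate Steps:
Function('r')(S, G) = 16 (Function('r')(S, G) = Add(Mul(5, 3), 1) = Add(15, 1) = 16)
Function('O')(T, W) = Pow(Add(-6, T), Rational(1, 2)) (Function('O')(T, W) = Pow(Add(T, -6), Rational(1, 2)) = Pow(Add(-6, T), Rational(1, 2)))
Add(Function('l')(-47, 101), Mul(-1, Function('O')(Function('r')(-4, 8), -149))) = Add(Add(-47, 101), Mul(-1, Pow(Add(-6, 16), Rational(1, 2)))) = Add(54, Mul(-1, Pow(10, Rational(1, 2))))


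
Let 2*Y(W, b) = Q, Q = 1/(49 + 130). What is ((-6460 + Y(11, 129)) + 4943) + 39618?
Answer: 13640159/358 ≈ 38101.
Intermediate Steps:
Q = 1/179 ≈ 0.0055866
Y(W, b) = 1/358 (Y(W, b) = (1/2)*(1/179) = 1/358)
((-6460 + Y(11, 129)) + 4943) + 39618 = ((-6460 + 1/358) + 4943) + 39618 = (-2312679/358 + 4943) + 39618 = -543085/358 + 39618 = 13640159/358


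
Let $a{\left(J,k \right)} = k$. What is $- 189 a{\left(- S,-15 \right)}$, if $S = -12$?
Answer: $2835$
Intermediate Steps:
$- 189 a{\left(- S,-15 \right)} = \left(-189\right) \left(-15\right) = 2835$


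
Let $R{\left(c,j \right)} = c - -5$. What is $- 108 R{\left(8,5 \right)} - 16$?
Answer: $-1420$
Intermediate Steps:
$R{\left(c,j \right)} = 5 + c$ ($R{\left(c,j \right)} = c + 5 = 5 + c$)
$- 108 R{\left(8,5 \right)} - 16 = - 108 \left(5 + 8\right) - 16 = \left(-108\right) 13 - 16 = -1404 - 16 = -1420$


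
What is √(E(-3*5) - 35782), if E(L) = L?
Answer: I*√35797 ≈ 189.2*I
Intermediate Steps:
√(E(-3*5) - 35782) = √(-3*5 - 35782) = √(-15 - 35782) = √(-35797) = I*√35797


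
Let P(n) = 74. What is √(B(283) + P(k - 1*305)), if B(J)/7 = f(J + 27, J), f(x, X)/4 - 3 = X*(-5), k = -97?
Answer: I*√39462 ≈ 198.65*I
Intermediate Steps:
f(x, X) = 12 - 20*X (f(x, X) = 12 + 4*(X*(-5)) = 12 + 4*(-5*X) = 12 - 20*X)
B(J) = 84 - 140*J (B(J) = 7*(12 - 20*J) = 84 - 140*J)
√(B(283) + P(k - 1*305)) = √((84 - 140*283) + 74) = √((84 - 39620) + 74) = √(-39536 + 74) = √(-39462) = I*√39462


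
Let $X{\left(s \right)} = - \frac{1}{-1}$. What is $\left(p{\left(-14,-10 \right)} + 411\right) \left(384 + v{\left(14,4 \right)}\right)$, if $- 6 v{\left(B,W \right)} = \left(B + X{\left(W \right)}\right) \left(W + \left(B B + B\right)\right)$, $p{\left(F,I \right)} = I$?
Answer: $-60551$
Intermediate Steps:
$X{\left(s \right)} = 1$ ($X{\left(s \right)} = \left(-1\right) \left(-1\right) = 1$)
$v{\left(B,W \right)} = - \frac{\left(1 + B\right) \left(B + W + B^{2}\right)}{6}$ ($v{\left(B,W \right)} = - \frac{\left(B + 1\right) \left(W + \left(B B + B\right)\right)}{6} = - \frac{\left(1 + B\right) \left(W + \left(B^{2} + B\right)\right)}{6} = - \frac{\left(1 + B\right) \left(W + \left(B + B^{2}\right)\right)}{6} = - \frac{\left(1 + B\right) \left(B + W + B^{2}\right)}{6}$)
$\left(p{\left(-14,-10 \right)} + 411\right) \left(384 + v{\left(14,4 \right)}\right) = \left(-10 + 411\right) \left(384 - \left(3 + \frac{28}{3} + \frac{196}{3} + \frac{1372}{3}\right)\right) = 401 \left(384 - 535\right) = 401 \left(-151\right) = -60551$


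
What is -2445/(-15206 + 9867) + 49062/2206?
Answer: 133667844/5888917 ≈ 22.698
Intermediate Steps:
-2445/(-15206 + 9867) + 49062/2206 = -2445/(-5339) + 49062*(1/2206) = -2445*(-1/5339) + 24531/1103 = 2445/5339 + 24531/1103 = 133667844/5888917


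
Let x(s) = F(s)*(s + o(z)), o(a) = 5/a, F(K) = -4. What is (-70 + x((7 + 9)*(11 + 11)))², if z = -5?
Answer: 2172676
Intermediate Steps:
x(s) = 4 - 4*s (x(s) = -4*(s + 5/(-5)) = -4*(s + 5*(-⅕)) = -4*(s - 1) = -4*(-1 + s) = 4 - 4*s)
(-70 + x((7 + 9)*(11 + 11)))² = (-70 + (4 - 4*(7 + 9)*(11 + 11)))² = (-70 + (4 - 64*22))² = (-70 + (4 - 4*352))² = (-70 + (4 - 1408))² = (-70 - 1404)² = (-1474)² = 2172676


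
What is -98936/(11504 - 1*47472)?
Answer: 12367/4496 ≈ 2.7507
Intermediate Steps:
-98936/(11504 - 1*47472) = -98936/(11504 - 47472) = -98936/(-35968) = -98936*(-1/35968) = 12367/4496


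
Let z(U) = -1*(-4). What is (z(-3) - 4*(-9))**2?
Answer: 1600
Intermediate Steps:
z(U) = 4
(z(-3) - 4*(-9))**2 = (4 - 4*(-9))**2 = (4 + 36)**2 = 40**2 = 1600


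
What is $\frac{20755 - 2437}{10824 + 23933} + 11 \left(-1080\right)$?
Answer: $- \frac{412894842}{34757} \approx -11879.0$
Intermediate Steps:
$\frac{20755 - 2437}{10824 + 23933} + 11 \left(-1080\right) = \frac{18318}{34757} - 11880 = - \frac{412894842}{34757}$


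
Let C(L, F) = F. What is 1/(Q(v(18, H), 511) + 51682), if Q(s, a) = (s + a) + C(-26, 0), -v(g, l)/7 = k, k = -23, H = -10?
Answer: 1/52354 ≈ 1.9101e-5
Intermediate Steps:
v(g, l) = 161 (v(g, l) = -7*(-23) = 161)
Q(s, a) = a + s (Q(s, a) = (s + a) + 0 = (a + s) + 0 = a + s)
1/(Q(v(18, H), 511) + 51682) = 1/((511 + 161) + 51682) = 1/(672 + 51682) = 1/52354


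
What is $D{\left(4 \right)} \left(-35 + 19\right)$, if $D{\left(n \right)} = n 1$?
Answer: $-64$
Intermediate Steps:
$D{\left(n \right)} = n$
$D{\left(4 \right)} \left(-35 + 19\right) = 4 \left(-35 + 19\right) = 4 \left(-16\right) = -64$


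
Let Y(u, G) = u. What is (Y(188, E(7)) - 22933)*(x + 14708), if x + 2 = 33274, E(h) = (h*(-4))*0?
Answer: -1091305100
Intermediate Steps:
E(h) = 0 (E(h) = -4*h*0 = 0)
x = 33272 (x = -2 + 33274 = 33272)
(Y(188, E(7)) - 22933)*(x + 14708) = (188 - 22933)*(33272 + 14708) = -22745*47980 = -1091305100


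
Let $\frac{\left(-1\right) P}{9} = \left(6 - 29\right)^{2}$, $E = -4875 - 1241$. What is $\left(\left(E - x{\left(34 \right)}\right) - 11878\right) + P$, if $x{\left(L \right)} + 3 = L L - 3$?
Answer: $-23905$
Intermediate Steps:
$x{\left(L \right)} = -6 + L^{2}$ ($x{\left(L \right)} = -3 + \left(L L - 3\right) = -3 + \left(L^{2} - 3\right) = -3 + \left(-3 + L^{2}\right) = -6 + L^{2}$)
$E = -6116$
$P = -4761$ ($P = - 9 \left(6 - 29\right)^{2} = - 9 \left(-23\right)^{2} = \left(-9\right) 529 = -4761$)
$\left(\left(E - x{\left(34 \right)}\right) - 11878\right) + P = \left(\left(-6116 - \left(-6 + 34^{2}\right)\right) - 11878\right) - 4761 = \left(\left(-6116 - \left(-6 + 1156\right)\right) - 11878\right) - 4761 = \left(\left(-6116 - 1150\right) - 11878\right) - 4761 = \left(-7266 - 11878\right) - 4761 = -19144 - 4761 = -23905$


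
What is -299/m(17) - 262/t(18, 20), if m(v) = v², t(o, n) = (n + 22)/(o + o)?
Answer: -456401/2023 ≈ -225.61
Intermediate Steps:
t(o, n) = (22 + n)/(2*o) (t(o, n) = (22 + n)/((2*o)) = (22 + n)*(1/(2*o)) = (22 + n)/(2*o))
-299/m(17) - 262/t(18, 20) = -299/(17²) - 262*36/(22 + 20) = -299/289 - 262/((½)*(1/18)*42) = -299*1/289 - 262/7/6 = -299/289 - 262*6/7 = -299/289 - 1572/7 = -456401/2023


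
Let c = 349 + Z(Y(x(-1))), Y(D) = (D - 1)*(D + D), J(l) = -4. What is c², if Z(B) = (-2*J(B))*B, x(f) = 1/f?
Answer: 145161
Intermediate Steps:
Y(D) = 2*D*(-1 + D) (Y(D) = (-1 + D)*(2*D) = 2*D*(-1 + D))
Z(B) = 8*B (Z(B) = (-2*(-4))*B = 8*B)
c = 381 (c = 349 + 8*(2*(-1 + 1/(-1))/(-1)) = 349 + 8*(2*(-1)*(-1 - 1)) = 349 + 8*(2*(-1)*(-2)) = 349 + 8*4 = 349 + 32 = 381)
c² = 381² = 145161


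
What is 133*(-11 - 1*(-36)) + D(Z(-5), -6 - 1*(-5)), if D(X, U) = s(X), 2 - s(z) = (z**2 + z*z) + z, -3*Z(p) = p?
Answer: 29878/9 ≈ 3319.8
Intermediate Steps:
Z(p) = -p/3
s(z) = 2 - z - 2*z**2 (s(z) = 2 - ((z**2 + z*z) + z) = 2 - ((z**2 + z**2) + z) = 2 - (2*z**2 + z) = 2 - (z + 2*z**2) = 2 + (-z - 2*z**2) = 2 - z - 2*z**2)
D(X, U) = 2 - X - 2*X**2
133*(-11 - 1*(-36)) + D(Z(-5), -6 - 1*(-5)) = 133*(-11 - 1*(-36)) + (2 - (-1)*(-5)/3 - 2*(-1/3*(-5))**2) = 133*(-11 + 36) + (2 - 1*5/3 - 2*(5/3)**2) = 133*25 + (2 - 5/3 - 2*25/9) = 3325 + (2 - 5/3 - 50/9) = 3325 - 47/9 = 29878/9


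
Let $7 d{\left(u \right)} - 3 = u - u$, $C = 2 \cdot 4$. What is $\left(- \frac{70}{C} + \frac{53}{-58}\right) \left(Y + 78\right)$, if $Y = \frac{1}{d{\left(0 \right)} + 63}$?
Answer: $- \frac{38830319}{51504} \approx -753.93$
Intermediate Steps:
$C = 8$
$d{\left(u \right)} = \frac{3}{7}$ ($d{\left(u \right)} = \frac{3}{7} + \frac{u - u}{7} = \frac{3}{7} + \frac{1}{7} \cdot 0 = \frac{3}{7} + 0 = \frac{3}{7}$)
$Y = \frac{7}{444}$ ($Y = \frac{1}{\frac{3}{7} + 63} = \frac{1}{\frac{444}{7}} = \frac{7}{444} \approx 0.015766$)
$\left(- \frac{70}{C} + \frac{53}{-58}\right) \left(Y + 78\right) = \left(- \frac{70}{8} + \frac{53}{-58}\right) \left(\frac{7}{444} + 78\right) = \left(\left(-70\right) \frac{1}{8} + 53 \left(- \frac{1}{58}\right)\right) \frac{34639}{444} = \left(- \frac{35}{4} - \frac{53}{58}\right) \frac{34639}{444} = \left(- \frac{1121}{116}\right) \frac{34639}{444} = - \frac{38830319}{51504}$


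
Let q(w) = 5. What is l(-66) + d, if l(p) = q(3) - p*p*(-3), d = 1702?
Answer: 14775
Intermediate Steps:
l(p) = 5 + 3*p² (l(p) = 5 - p*p*(-3) = 5 - p²*(-3) = 5 - (-3)*p² = 5 + 3*p²)
l(-66) + d = (5 + 3*(-66)²) + 1702 = (5 + 3*4356) + 1702 = (5 + 13068) + 1702 = 13073 + 1702 = 14775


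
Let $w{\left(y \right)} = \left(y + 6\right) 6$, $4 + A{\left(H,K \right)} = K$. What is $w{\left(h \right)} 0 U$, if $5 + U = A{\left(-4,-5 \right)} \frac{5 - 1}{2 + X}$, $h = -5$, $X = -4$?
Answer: $0$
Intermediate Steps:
$A{\left(H,K \right)} = -4 + K$
$w{\left(y \right)} = 36 + 6 y$ ($w{\left(y \right)} = \left(6 + y\right) 6 = 36 + 6 y$)
$U = 13$ ($U = -5 + \left(-4 - 5\right) \frac{5 - 1}{2 - 4} = -5 - 9 \frac{4}{-2} = -5 - 9 \cdot 4 \left(- \frac{1}{2}\right) = -5 - -18 = -5 + 18 = 13$)
$w{\left(h \right)} 0 U = \left(36 + 6 \left(-5\right)\right) 0 \cdot 13 = \left(36 - 30\right) 0 \cdot 13 = 6 \cdot 0 \cdot 13 = 0 \cdot 13 = 0$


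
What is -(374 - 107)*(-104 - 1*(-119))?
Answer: -4005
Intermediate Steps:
-(374 - 107)*(-104 - 1*(-119)) = -267*(-104 + 119) = -267*15 = -1*4005 = -4005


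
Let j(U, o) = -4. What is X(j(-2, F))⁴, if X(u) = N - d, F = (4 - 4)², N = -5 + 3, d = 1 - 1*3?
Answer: 0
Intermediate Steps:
d = -2 (d = 1 - 3 = -2)
N = -2
F = 0 (F = 0² = 0)
X(u) = 0 (X(u) = -2 - 1*(-2) = -2 + 2 = 0)
X(j(-2, F))⁴ = 0⁴ = 0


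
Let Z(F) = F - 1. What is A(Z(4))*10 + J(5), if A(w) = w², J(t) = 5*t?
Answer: 115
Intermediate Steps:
Z(F) = -1 + F
A(Z(4))*10 + J(5) = (-1 + 4)²*10 + 5*5 = 3²*10 + 25 = 9*10 + 25 = 90 + 25 = 115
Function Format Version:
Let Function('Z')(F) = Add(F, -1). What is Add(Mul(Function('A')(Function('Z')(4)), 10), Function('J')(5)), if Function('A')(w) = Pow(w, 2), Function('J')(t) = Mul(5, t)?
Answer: 115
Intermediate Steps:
Function('Z')(F) = Add(-1, F)
Add(Mul(Function('A')(Function('Z')(4)), 10), Function('J')(5)) = Add(Mul(Pow(Add(-1, 4), 2), 10), Mul(5, 5)) = Add(Mul(Pow(3, 2), 10), 25) = Add(Mul(9, 10), 25) = Add(90, 25) = 115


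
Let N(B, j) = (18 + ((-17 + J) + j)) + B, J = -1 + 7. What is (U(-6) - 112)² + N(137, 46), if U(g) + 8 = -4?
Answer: 15566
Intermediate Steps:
J = 6
U(g) = -12 (U(g) = -8 - 4 = -12)
N(B, j) = 7 + B + j (N(B, j) = (18 + ((-17 + 6) + j)) + B = (18 + (-11 + j)) + B = (7 + j) + B = 7 + B + j)
(U(-6) - 112)² + N(137, 46) = (-12 - 112)² + (7 + 137 + 46) = (-124)² + 190 = 15376 + 190 = 15566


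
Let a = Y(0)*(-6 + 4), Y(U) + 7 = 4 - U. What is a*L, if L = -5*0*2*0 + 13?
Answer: 78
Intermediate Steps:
Y(U) = -3 - U (Y(U) = -7 + (4 - U) = -3 - U)
a = 6 (a = (-3 - 1*0)*(-6 + 4) = (-3 + 0)*(-2) = -3*(-2) = 6)
L = 13 (L = -0*0 + 13 = -5*0 + 13 = 0 + 13 = 13)
a*L = 6*13 = 78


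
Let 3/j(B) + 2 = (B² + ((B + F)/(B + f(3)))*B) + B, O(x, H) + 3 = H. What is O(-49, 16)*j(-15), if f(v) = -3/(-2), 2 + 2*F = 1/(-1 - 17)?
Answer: 6318/30811 ≈ 0.20506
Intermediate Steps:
F = -37/36 (F = -1 + 1/(2*(-1 - 17)) = -1 + (½)/(-18) = -1 + (½)*(-1/18) = -1 - 1/36 = -37/36 ≈ -1.0278)
O(x, H) = -3 + H
f(v) = 3/2 (f(v) = -3*(-½) = 3/2)
j(B) = 3/(-2 + B + B² + B*(-37/36 + B)/(3/2 + B)) (j(B) = 3/(-2 + ((B² + ((B - 37/36)/(B + 3/2))*B) + B)) = 3/(-2 + ((B² + ((-37/36 + B)/(3/2 + B))*B) + B)) = 3/(-2 + ((B² + B*(-37/36 + B)/(3/2 + B)) + B)) = 3/(-2 + (B + B² + B*(-37/36 + B)/(3/2 + B))) = 3/(-2 + B + B² + B*(-37/36 + B)/(3/2 + B)))
O(-49, 16)*j(-15) = (-3 + 16)*(54*(3 + 2*(-15))/(-108 - 55*(-15) + 36*(-15)³ + 126*(-15)²)) = 13*(54*(3 - 30)/(-108 + 825 + 36*(-3375) + 126*225)) = 13*(54*(-27)/(-108 + 825 - 121500 + 28350)) = 13*(54*(-27)/(-92433)) = 13*(54*(-1/92433)*(-27)) = 13*(486/30811) = 6318/30811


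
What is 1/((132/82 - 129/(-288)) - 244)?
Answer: -3936/952285 ≈ -0.0041332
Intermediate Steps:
1/((132/82 - 129/(-288)) - 244) = 1/((132*(1/82) - 129*(-1/288)) - 244) = 1/((66/41 + 43/96) - 244) = 1/(8099/3936 - 244) = 1/(-952285/3936) = -3936/952285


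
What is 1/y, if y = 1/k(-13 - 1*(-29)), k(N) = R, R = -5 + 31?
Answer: 26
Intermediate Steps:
R = 26
k(N) = 26
y = 1/26 ≈ 0.038462
1/y = 1/(1/26) = 26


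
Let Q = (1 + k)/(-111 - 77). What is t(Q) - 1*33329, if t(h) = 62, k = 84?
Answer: -33267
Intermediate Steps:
Q = -85/188 (Q = (1 + 84)/(-111 - 77) = 85/(-188) = 85*(-1/188) = -85/188 ≈ -0.45213)
t(Q) - 1*33329 = 62 - 1*33329 = 62 - 33329 = -33267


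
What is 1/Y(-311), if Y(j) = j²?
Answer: 1/96721 ≈ 1.0339e-5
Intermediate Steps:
1/Y(-311) = 1/((-311)²) = 1/96721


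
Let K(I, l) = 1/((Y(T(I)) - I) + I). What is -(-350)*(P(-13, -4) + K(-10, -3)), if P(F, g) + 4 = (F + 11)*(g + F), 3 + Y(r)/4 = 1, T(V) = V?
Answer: 41825/4 ≈ 10456.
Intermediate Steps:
Y(r) = -8 (Y(r) = -12 + 4*1 = -12 + 4 = -8)
P(F, g) = -4 + (11 + F)*(F + g) (P(F, g) = -4 + (F + 11)*(g + F) = -4 + (11 + F)*(F + g))
K(I, l) = -⅛ (K(I, l) = 1/((-8 - I) + I) = 1/(-8) = -⅛)
-(-350)*(P(-13, -4) + K(-10, -3)) = -(-350)*((-4 + (-13)² + 11*(-13) + 11*(-4) - 13*(-4)) - ⅛) = -(-350)*((-4 + 169 - 143 - 44 + 52) - ⅛) = -(-350)*(30 - ⅛) = -(-350)*239/8 = -1*(-41825/4) = 41825/4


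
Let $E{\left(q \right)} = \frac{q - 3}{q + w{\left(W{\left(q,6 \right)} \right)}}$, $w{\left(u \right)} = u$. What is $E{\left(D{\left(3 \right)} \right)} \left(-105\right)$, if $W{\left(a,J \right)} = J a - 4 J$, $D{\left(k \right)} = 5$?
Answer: $- \frac{210}{11} \approx -19.091$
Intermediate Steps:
$W{\left(a,J \right)} = - 4 J + J a$
$E{\left(q \right)} = \frac{-3 + q}{-24 + 7 q}$ ($E{\left(q \right)} = \frac{q - 3}{q + 6 \left(-4 + q\right)} = \frac{-3 + q}{q + \left(-24 + 6 q\right)} = \frac{-3 + q}{-24 + 7 q}$)
$E{\left(D{\left(3 \right)} \right)} \left(-105\right) = \frac{-3 + 5}{-24 + 7 \cdot 5} \left(-105\right) = \frac{1}{-24 + 35} \cdot 2 \left(-105\right) = \frac{1}{11} \cdot 2 \left(-105\right) = \frac{2}{11} \left(-105\right) = - \frac{210}{11}$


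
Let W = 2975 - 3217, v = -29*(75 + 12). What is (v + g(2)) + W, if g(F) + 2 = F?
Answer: -2765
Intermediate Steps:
v = -2523 (v = -29*87 = -2523)
g(F) = -2 + F
W = -242
(v + g(2)) + W = (-2523 + (-2 + 2)) - 242 = (-2523 + 0) - 242 = -2523 - 242 = -2765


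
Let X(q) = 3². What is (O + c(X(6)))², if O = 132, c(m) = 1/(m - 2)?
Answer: 855625/49 ≈ 17462.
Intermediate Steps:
X(q) = 9
c(m) = 1/(-2 + m)
(O + c(X(6)))² = (132 + 1/(-2 + 9))² = (132 + 1/7)² = (132 + ⅐)² = (925/7)² = 855625/49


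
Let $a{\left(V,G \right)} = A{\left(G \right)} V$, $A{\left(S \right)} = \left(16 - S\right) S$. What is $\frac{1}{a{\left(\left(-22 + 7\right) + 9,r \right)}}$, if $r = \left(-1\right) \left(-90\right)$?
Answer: $\frac{1}{39960} \approx 2.5025 \cdot 10^{-5}$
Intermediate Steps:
$r = 90$
$A{\left(S \right)} = S \left(16 - S\right)$
$a{\left(V,G \right)} = G V \left(16 - G\right)$ ($a{\left(V,G \right)} = G \left(16 - G\right) V = G V \left(16 - G\right)$)
$\frac{1}{a{\left(\left(-22 + 7\right) + 9,r \right)}} = \frac{1}{90 \left(\left(-22 + 7\right) + 9\right) \left(16 - 90\right)} = \frac{1}{90 \left(-15 + 9\right) \left(16 - 90\right)} = \frac{1}{90 \left(-6\right) \left(-74\right)} = \frac{1}{39960}$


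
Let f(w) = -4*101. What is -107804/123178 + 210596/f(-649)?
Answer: -3248043363/6220489 ≈ -522.15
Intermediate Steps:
f(w) = -404
-107804/123178 + 210596/f(-649) = -107804/123178 + 210596/(-404) = -107804*1/123178 + 210596*(-1/404) = -53902/61589 - 52649/101 = -3248043363/6220489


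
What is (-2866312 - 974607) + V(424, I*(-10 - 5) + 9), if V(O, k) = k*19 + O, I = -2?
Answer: -3839754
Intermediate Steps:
V(O, k) = O + 19*k (V(O, k) = 19*k + O = O + 19*k)
(-2866312 - 974607) + V(424, I*(-10 - 5) + 9) = (-2866312 - 974607) + (424 + 19*(-2*(-10 - 5) + 9)) = -3840919 + (424 + 19*(-2*(-15) + 9)) = -3840919 + (424 + 19*(30 + 9)) = -3840919 + (424 + 19*39) = -3840919 + (424 + 741) = -3840919 + 1165 = -3839754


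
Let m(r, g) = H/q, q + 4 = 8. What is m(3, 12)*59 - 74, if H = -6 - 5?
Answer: -945/4 ≈ -236.25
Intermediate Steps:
q = 4 (q = -4 + 8 = 4)
H = -11
m(r, g) = -11/4
m(3, 12)*59 - 74 = -11/4*59 - 74 = -649/4 - 74 = -945/4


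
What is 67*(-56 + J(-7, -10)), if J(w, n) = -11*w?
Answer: 1407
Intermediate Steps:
67*(-56 + J(-7, -10)) = 67*(-56 - 11*(-7)) = 67*(-56 + 77) = 67*21 = 1407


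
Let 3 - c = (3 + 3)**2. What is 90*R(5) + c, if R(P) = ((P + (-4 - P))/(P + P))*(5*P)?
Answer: -933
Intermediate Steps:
c = -33 (c = 3 - (3 + 3)**2 = 3 - 1*6**2 = 3 - 1*36 = 3 - 36 = -33)
R(P) = -10 (R(P) = (-4*1/(2*P))*(5*P) = (-2/P)*(5*P) = -10)
90*R(5) + c = 90*(-10) - 33 = -900 - 33 = -933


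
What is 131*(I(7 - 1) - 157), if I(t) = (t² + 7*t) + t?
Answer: -9563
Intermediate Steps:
I(t) = t² + 8*t
131*(I(7 - 1) - 157) = 131*((7 - 1)*(8 + (7 - 1)) - 157) = 131*(6*(8 + 6) - 157) = 131*(6*14 - 157) = 131*(84 - 157) = 131*(-73) = -9563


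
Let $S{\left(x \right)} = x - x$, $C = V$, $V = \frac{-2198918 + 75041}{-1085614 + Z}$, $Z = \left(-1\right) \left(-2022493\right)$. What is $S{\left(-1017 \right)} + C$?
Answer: $- \frac{707959}{312293} \approx -2.267$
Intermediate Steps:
$Z = 2022493$
$V = - \frac{707959}{312293}$ ($V = \frac{-2198918 + 75041}{-1085614 + 2022493} = - \frac{2123877}{936879} = \left(-2123877\right) \frac{1}{936879} = - \frac{707959}{312293} \approx -2.267$)
$C = - \frac{707959}{312293} \approx -2.267$
$S{\left(x \right)} = 0$
$S{\left(-1017 \right)} + C = 0 - \frac{707959}{312293} = - \frac{707959}{312293}$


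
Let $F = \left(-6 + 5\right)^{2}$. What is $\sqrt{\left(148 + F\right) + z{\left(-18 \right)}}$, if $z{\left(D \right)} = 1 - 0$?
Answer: $5 \sqrt{6} \approx 12.247$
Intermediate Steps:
$F = 1$ ($F = \left(-1\right)^{2} = 1$)
$z{\left(D \right)} = 1$ ($z{\left(D \right)} = 1 + 0 = 1$)
$\sqrt{\left(148 + F\right) + z{\left(-18 \right)}} = \sqrt{\left(148 + 1\right) + 1} = \sqrt{149 + 1} = \sqrt{150} = 5 \sqrt{6}$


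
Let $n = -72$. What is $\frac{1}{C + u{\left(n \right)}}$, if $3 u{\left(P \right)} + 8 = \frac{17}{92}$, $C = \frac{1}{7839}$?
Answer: $- \frac{721188}{1878655} \approx -0.38389$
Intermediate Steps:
$C = \frac{1}{7839} \approx 0.00012757$
$u{\left(P \right)} = - \frac{719}{276}$ ($u{\left(P \right)} = - \frac{8}{3} + \frac{17 \cdot \frac{1}{92}}{3} = - \frac{8}{3} + \frac{1}{3} \cdot \frac{17}{92} = - \frac{8}{3} + \frac{17}{276} = - \frac{719}{276}$)
$\frac{1}{C + u{\left(n \right)}} = \frac{1}{\frac{1}{7839} - \frac{719}{276}} = \frac{1}{- \frac{1878655}{721188}} = - \frac{721188}{1878655}$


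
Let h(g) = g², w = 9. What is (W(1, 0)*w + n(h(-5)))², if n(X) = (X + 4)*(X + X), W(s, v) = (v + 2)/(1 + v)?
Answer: 2155024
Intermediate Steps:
W(s, v) = (2 + v)/(1 + v)
n(X) = 2*X*(4 + X) (n(X) = (4 + X)*(2*X) = 2*X*(4 + X))
(W(1, 0)*w + n(h(-5)))² = (((2 + 0)/(1 + 0))*9 + 2*(-5)²*(4 + (-5)²))² = ((2/1)*9 + 2*25*(4 + 25))² = ((1*2)*9 + 2*25*29)² = (2*9 + 1450)² = (18 + 1450)² = 1468² = 2155024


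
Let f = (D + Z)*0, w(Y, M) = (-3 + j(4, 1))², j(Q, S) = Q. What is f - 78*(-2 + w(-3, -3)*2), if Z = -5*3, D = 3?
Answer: 0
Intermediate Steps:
Z = -15
w(Y, M) = 1 (w(Y, M) = (-3 + 4)² = 1² = 1)
f = 0 (f = (3 - 15)*0 = -12*0 = 0)
f - 78*(-2 + w(-3, -3)*2) = 0 - 78*(-2 + 1*2) = 0 - 78*(-2 + 2) = 0 - 78*0 = 0 + 0 = 0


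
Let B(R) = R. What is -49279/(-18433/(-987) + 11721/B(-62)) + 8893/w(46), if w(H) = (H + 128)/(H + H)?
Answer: 4527313023880/907042947 ≈ 4991.3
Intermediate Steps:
w(H) = (128 + H)/(2*H) (w(H) = (128 + H)/((2*H)) = (128 + H)*(1/(2*H)) = (128 + H)/(2*H))
-49279/(-18433/(-987) + 11721/B(-62)) + 8893/w(46) = -49279/(-18433/(-987) + 11721/(-62)) + 8893/(((1/2)*(128 + 46)/46)) = -49279/(-18433*(-1/987) + 11721*(-1/62)) + 8893/(((1/2)*(1/46)*174)) = -49279/(18433/987 - 11721/62) + 8893/(87/46) = -49279/(-10425781/61194) + 8893*(46/87) = -49279*(-61194/10425781) + 409078/87 = 3015579126/10425781 + 409078/87 = 4527313023880/907042947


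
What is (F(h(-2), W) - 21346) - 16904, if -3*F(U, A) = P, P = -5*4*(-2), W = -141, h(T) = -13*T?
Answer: -114790/3 ≈ -38263.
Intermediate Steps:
P = 40 (P = -20*(-2) = 40)
F(U, A) = -40/3 (F(U, A) = -⅓*40 = -40/3)
(F(h(-2), W) - 21346) - 16904 = (-40/3 - 21346) - 16904 = -64078/3 - 16904 = -114790/3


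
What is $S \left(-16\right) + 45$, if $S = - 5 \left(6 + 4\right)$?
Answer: $845$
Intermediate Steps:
$S = -50$ ($S = \left(-5\right) 10 = -50$)
$S \left(-16\right) + 45 = \left(-50\right) \left(-16\right) + 45 = 800 + 45 = 845$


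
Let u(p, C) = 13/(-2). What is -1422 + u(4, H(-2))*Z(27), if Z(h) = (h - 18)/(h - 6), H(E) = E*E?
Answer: -19947/14 ≈ -1424.8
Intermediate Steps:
H(E) = E²
u(p, C) = -13/2 (u(p, C) = 13*(-½) = -13/2)
Z(h) = (-18 + h)/(-6 + h)
-1422 + u(4, H(-2))*Z(27) = -1422 - 13*(-18 + 27)/(2*(-6 + 27)) = -1422 - 13*9/(2*21) = -1422 - 13*9/42 = -1422 - 13/2*3/7 = -1422 - 39/14 = -19947/14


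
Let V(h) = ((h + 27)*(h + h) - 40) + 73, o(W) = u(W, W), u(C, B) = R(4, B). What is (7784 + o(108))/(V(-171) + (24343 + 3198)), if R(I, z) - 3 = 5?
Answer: 3896/38411 ≈ 0.10143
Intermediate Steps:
R(I, z) = 8 (R(I, z) = 3 + 5 = 8)
u(C, B) = 8
o(W) = 8
V(h) = 33 + 2*h*(27 + h) (V(h) = ((27 + h)*(2*h) - 40) + 73 = (2*h*(27 + h) - 40) + 73 = (-40 + 2*h*(27 + h)) + 73 = 33 + 2*h*(27 + h))
(7784 + o(108))/(V(-171) + (24343 + 3198)) = (7784 + 8)/((33 + 2*(-171)² + 54*(-171)) + (24343 + 3198)) = 7792/((33 + 2*29241 - 9234) + 27541) = 7792/((33 + 58482 - 9234) + 27541) = 7792/(49281 + 27541) = 7792/76822 = 7792*(1/76822) = 3896/38411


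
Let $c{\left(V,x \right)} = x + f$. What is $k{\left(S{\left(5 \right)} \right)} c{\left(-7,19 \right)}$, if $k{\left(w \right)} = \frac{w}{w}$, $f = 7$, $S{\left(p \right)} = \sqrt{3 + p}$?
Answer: $26$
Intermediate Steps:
$c{\left(V,x \right)} = 7 + x$ ($c{\left(V,x \right)} = x + 7 = 7 + x$)
$k{\left(w \right)} = 1$
$k{\left(S{\left(5 \right)} \right)} c{\left(-7,19 \right)} = 1 \left(7 + 19\right) = 1 \cdot 26 = 26$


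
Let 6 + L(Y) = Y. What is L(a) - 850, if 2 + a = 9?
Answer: -849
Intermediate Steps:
a = 7 (a = -2 + 9 = 7)
L(Y) = -6 + Y
L(a) - 850 = (-6 + 7) - 850 = 1 - 850 = -849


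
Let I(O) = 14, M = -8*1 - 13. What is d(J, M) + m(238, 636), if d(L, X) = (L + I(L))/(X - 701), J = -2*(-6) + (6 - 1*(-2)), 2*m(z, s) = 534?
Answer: 96370/361 ≈ 266.95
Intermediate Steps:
m(z, s) = 267 (m(z, s) = (½)*534 = 267)
M = -21 (M = -8 - 13 = -21)
J = 20 (J = 12 + (6 + 2) = 12 + 8 = 20)
d(L, X) = (14 + L)/(-701 + X) (d(L, X) = (L + 14)/(X - 701) = (14 + L)/(-701 + X))
d(J, M) + m(238, 636) = (14 + 20)/(-701 - 21) + 267 = 34/(-722) + 267 = -1/722*34 + 267 = -17/361 + 267 = 96370/361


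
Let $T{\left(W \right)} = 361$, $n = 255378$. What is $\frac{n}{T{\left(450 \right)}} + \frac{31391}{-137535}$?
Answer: $\frac{35112081079}{49650135} \approx 707.19$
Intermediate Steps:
$\frac{n}{T{\left(450 \right)}} + \frac{31391}{-137535} = \frac{255378}{361} + \frac{31391}{-137535} = 255378 \cdot \frac{1}{361} + 31391 \left(- \frac{1}{137535}\right) = \frac{255378}{361} - \frac{31391}{137535} = \frac{35112081079}{49650135}$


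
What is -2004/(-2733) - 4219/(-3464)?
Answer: 6157461/3155704 ≈ 1.9512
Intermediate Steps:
-2004/(-2733) - 4219/(-3464) = -2004*(-1/2733) - 4219*(-1/3464) = 668/911 + 4219/3464 = 6157461/3155704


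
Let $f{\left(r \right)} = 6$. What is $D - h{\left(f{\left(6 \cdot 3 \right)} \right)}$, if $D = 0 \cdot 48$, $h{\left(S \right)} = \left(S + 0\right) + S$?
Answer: $-12$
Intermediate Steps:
$h{\left(S \right)} = 2 S$ ($h{\left(S \right)} = S + S = 2 S$)
$D = 0$
$D - h{\left(f{\left(6 \cdot 3 \right)} \right)} = 0 - 2 \cdot 6 = 0 - 12 = -12$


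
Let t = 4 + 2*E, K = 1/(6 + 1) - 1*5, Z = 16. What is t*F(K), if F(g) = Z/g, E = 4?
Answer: -672/17 ≈ -39.529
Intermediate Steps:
K = -34/7 (K = 1/7 - 5 = ⅐ - 5 = -34/7 ≈ -4.8571)
t = 12 (t = 4 + 2*4 = 4 + 8 = 12)
F(g) = 16/g
t*F(K) = 12*(16/(-34/7)) = 12*(16*(-7/34)) = 12*(-56/17) = -672/17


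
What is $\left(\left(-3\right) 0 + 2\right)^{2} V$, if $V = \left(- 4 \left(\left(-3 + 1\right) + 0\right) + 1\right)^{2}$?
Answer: $324$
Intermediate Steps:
$V = 81$ ($V = \left(- 4 \left(-2 + 0\right) + 1\right)^{2} = \left(\left(-4\right) \left(-2\right) + 1\right)^{2} = \left(8 + 1\right)^{2} = 9^{2} = 81$)
$\left(\left(-3\right) 0 + 2\right)^{2} V = \left(\left(-3\right) 0 + 2\right)^{2} \cdot 81 = \left(0 + 2\right)^{2} \cdot 81 = 2^{2} \cdot 81 = 4 \cdot 81 = 324$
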